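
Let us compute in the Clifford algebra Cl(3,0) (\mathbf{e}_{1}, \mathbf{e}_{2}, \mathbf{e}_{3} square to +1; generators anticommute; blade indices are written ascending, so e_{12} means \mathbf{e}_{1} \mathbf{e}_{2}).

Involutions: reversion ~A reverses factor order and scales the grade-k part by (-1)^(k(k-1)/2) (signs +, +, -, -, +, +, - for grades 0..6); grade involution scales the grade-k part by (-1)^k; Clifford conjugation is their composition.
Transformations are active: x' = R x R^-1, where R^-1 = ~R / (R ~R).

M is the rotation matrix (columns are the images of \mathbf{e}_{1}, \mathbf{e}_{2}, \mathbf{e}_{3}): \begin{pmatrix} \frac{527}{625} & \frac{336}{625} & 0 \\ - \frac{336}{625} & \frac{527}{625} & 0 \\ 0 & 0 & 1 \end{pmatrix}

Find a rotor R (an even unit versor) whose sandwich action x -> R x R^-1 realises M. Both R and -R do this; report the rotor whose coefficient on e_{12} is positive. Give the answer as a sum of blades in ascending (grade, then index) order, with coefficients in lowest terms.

Method: write R = a + b12*e_{12} + b13*e_{13} + b23*e_{23} with a^2 + b12^2 + b13^2 + b23^2 = 1 (so R^-1 = ~R). Expanding the columns R e_j ~R gives tr M = 4a^2 - 1 and, from the antisymmetric part, M21 - M12 = -4a*b12, M13 - M31 = 4a*b13, M32 - M23 = -4a*b23.
Here tr M = \frac{1679}{625}, so a^2 = (1 + tr M)/4 = \frac{576}{625} and a = ±\frac{24}{25}. Taking a = \frac{24}{25}: M21 - M12 = -\frac{672}{625}, M13 - M31 = 0, M32 - M23 = 0, giving b12 = \frac{7}{25}, b13 = 0, b23 = 0, i.e. R = \frac{24}{25} + \frac{7}{25} e_{12}.
Its e_{12} coefficient is already positive.
Answer: \frac{24}{25} + \frac{7}{25} e_{12}. Recall the cover is two-to-one: with M of trace \frac{1679}{625}, both preimages act alike, and the stated e_{12} sign chooses the sheet.


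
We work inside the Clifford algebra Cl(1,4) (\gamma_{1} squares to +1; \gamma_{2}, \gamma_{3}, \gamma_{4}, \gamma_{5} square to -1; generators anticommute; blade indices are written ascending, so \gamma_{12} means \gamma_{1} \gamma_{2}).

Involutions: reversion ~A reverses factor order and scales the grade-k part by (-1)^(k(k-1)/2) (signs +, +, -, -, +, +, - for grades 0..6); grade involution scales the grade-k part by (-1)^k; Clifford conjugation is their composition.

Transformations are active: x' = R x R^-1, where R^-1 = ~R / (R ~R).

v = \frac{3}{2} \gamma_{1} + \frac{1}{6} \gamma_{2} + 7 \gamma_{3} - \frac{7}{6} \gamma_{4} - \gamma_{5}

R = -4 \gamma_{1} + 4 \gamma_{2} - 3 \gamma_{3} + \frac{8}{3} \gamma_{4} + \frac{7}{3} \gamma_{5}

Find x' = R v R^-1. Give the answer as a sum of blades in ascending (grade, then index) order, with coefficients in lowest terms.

~R = -4 \gamma_{1} + 4 \gamma_{2} - 3 \gamma_{3} + \frac{8}{3} \gamma_{4} + \frac{7}{3} \gamma_{5}, and R ~R = -\frac{194}{9}, so R^-1 = ~R / (-\frac{194}{9}).
R v = \frac{178}{9} - \frac{20}{3} \gamma_{12} - \frac{47}{2} \gamma_{13} + \frac{2}{3} \gamma_{14} + \frac{1}{2} \gamma_{15} + \frac{57}{2} \gamma_{23} - \frac{46}{9} \gamma_{24} - \frac{79}{18} \gamma_{25} - \frac{91}{6} \gamma_{34} - \frac{40}{3} \gamma_{35} + \frac{1}{18} \gamma_{45}
Answer: \frac{1133}{194} \gamma_{1} - \frac{4369}{582} \gamma_{2} - \frac{145}{97} \gamma_{3} - \frac{723}{194} \gamma_{4} - \frac{955}{291} \gamma_{5}


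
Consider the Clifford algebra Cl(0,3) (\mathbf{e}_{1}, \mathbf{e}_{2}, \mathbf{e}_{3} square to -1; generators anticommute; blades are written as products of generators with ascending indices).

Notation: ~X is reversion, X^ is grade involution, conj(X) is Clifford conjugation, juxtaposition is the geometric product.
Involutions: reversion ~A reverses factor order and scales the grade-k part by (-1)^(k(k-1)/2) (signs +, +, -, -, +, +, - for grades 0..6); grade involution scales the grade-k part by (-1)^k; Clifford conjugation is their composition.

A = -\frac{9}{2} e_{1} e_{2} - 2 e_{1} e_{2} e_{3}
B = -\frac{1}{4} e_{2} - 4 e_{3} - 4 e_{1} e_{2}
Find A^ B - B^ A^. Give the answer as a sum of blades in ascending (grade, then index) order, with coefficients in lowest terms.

first term: -18 - \frac{9}{8} e_{1} + 8 e_{3} + 8 e_{1} e_{2} - \frac{1}{2} e_{1} e_{3} + 18 e_{1} e_{2} e_{3}
second term: -18 - \frac{9}{8} e_{1} + 8 e_{3} - 8 e_{1} e_{2} + \frac{1}{2} e_{1} e_{3} - 18 e_{1} e_{2} e_{3}
Answer: 16 e_{1} e_{2} - e_{1} e_{3} + 36 e_{1} e_{2} e_{3}


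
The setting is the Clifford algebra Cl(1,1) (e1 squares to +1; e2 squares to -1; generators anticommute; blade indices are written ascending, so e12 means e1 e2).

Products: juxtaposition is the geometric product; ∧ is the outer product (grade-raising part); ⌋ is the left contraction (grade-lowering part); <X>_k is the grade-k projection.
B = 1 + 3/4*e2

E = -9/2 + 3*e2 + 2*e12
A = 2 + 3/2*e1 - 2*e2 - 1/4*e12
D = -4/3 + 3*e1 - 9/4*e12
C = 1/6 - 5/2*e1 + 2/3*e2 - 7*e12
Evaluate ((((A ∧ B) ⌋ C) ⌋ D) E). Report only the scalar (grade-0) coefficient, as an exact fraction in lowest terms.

step 1: 2 + 3/2*e1 - 1/2*e2 + 7/8*e12
step 2: -221/24 - 3/2*e1 - 55/6*e2 - 14*e12
step 3: 707/18 - 7*e1 + 27/8*e2 + 663/32*e12
step 4: -2327/16 - 765/32*e1 + 4255/48*e2 - 20551/576*e12
Answer: -2327/16


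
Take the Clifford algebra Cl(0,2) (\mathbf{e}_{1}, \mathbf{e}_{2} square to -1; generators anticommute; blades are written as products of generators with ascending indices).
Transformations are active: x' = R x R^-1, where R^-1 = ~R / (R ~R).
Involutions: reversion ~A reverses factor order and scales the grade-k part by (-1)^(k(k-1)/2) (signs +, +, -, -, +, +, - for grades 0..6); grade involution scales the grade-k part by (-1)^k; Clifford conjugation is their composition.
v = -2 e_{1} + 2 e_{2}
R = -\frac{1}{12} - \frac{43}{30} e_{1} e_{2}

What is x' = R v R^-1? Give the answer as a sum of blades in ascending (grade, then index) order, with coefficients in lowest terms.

~R = -\frac{1}{12} + \frac{43}{30} e_{1} e_{2}, and R ~R = \frac{7421}{3600}, so R^-1 = ~R / (\frac{7421}{3600}).
R v = \frac{91}{30} e_{1} + \frac{27}{10} e_{2}
Answer: \frac{13022}{7421} e_{1} - \frac{16462}{7421} e_{2}


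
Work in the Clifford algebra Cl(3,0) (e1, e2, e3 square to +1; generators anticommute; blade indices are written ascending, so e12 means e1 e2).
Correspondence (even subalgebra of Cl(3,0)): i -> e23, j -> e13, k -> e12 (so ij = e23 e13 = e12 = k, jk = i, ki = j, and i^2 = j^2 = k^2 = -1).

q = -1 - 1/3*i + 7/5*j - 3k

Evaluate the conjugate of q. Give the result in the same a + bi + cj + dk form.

In blades: q = -1 - 3*e12 + 7/5*e13 - 1/3*e23.
Quaternion conjugation is reversion on the even subalgebra: the scalar is fixed and every grade-2 blade flips sign, giving -1 + 3*e12 - 7/5*e13 + 1/3*e23; translating back:
Answer: -1 + 1/3*i - 7/5*j + 3k


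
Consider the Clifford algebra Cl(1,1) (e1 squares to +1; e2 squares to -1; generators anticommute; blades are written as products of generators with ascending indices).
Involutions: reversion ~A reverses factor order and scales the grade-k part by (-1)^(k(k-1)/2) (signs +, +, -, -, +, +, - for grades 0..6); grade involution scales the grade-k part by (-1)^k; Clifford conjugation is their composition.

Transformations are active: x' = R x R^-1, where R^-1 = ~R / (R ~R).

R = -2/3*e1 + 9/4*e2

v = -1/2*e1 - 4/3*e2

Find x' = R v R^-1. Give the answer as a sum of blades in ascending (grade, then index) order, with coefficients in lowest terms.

~R = -2/3*e1 + 9/4*e2, and R ~R = -665/144, so R^-1 = ~R / (-665/144).
R v = 10/3 + 145/72*e1 e2
Answer: 389/266*e1 - 764/399*e2


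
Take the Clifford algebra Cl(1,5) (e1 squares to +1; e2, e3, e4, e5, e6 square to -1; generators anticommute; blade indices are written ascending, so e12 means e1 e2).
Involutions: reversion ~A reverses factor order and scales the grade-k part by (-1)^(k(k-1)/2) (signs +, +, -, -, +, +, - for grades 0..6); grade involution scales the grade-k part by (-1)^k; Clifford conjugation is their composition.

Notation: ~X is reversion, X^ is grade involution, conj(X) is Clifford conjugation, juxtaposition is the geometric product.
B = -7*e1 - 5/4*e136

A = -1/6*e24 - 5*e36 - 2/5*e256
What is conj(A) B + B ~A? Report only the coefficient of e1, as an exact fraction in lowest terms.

first term: 25/4*e1 - 7/6*e124 - 35*e136 + 1/2*e1235 - 14/5*e1256 + 5/24*e12346
second term: 25/4*e1 - 7/6*e124 - 35*e136 - 1/2*e1235 - 14/5*e1256 + 5/24*e12346
Answer: 25/2


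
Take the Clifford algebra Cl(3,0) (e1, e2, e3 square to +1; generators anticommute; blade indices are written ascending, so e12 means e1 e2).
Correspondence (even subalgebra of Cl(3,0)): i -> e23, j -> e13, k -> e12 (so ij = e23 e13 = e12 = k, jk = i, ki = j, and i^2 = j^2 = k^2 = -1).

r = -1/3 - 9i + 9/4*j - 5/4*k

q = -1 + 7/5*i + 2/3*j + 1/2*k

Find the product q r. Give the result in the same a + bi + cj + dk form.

In blades: q = -1 + 1/2*e12 + 2/3*e13 + 7/5*e23, r = -1/3 - 5/4*e12 + 9/4*e13 - 9*e23.
Distribute q over r term by term (generator squares from the signature, products reordered to ascending indices): (-1)*r = 1/3 + 5/4*e12 - 9/4*e13 + 9*e23; (1/2*e12)*r = 5/8 - 1/6*e12 - 9/2*e13 - 9/8*e23; (2/3*e13)*r = -3/2 + 6*e12 - 2/9*e13 - 5/6*e23; (7/5*e23)*r = 63/5 + 63/20*e12 + 7/4*e13 - 7/15*e23.
Sum: 1447/120 + 307/30*e12 - 47/9*e13 + 263/40*e23; translating back through the correspondence:
Answer: 1447/120 + 263/40*i - 47/9*j + 307/30*k


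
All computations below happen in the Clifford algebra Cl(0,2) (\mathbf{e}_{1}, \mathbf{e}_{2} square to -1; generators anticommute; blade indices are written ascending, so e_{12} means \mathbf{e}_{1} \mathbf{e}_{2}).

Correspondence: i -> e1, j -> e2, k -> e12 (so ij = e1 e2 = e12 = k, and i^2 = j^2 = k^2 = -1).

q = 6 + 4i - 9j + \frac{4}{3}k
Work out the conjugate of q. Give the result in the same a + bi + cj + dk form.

In blades: q = 6 + 4 e_{1} - 9 e_{2} + \frac{4}{3} e_{12}.
Conjugation here is Clifford conjugation: the scalar is fixed and the grade-1 and grade-2 blades all flip sign, giving 6 - 4 e_{1} + 9 e_{2} - \frac{4}{3} e_{12}; translating back:
Answer: 6 - 4i + 9j - \frac{4}{3}k


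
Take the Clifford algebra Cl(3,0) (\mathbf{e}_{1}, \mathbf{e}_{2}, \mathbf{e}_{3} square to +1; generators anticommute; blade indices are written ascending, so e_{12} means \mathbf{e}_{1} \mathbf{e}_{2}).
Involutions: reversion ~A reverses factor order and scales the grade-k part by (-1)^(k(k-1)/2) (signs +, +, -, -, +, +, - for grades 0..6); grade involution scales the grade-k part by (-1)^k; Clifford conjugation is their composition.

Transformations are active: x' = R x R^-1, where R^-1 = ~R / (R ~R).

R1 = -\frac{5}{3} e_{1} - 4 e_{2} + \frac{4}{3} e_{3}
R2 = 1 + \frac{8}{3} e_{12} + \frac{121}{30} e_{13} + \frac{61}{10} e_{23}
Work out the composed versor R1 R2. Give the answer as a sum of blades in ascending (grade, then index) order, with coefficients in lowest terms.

Distribute over the terms of R1 (each basis-blade product reordered to ascending indices, repeated generators contracted through their squares):
(-\frac{5}{3} e_{1}) R2 = -\frac{5}{3} e_{1} - \frac{40}{9} e_{2} - \frac{121}{18} e_{3} - \frac{61}{6} e_{123}
(-4 e_{2}) R2 = \frac{32}{3} e_{1} - 4 e_{2} - \frac{122}{5} e_{3} + \frac{242}{15} e_{123}
(\frac{4}{3} e_{3}) R2 = -\frac{242}{45} e_{1} - \frac{122}{15} e_{2} + \frac{4}{3} e_{3} + \frac{32}{9} e_{123}
Summing the partial products and collecting blades:
Answer: \frac{163}{45} e_{1} - \frac{746}{45} e_{2} - \frac{2681}{90} e_{3} + \frac{857}{90} e_{123}


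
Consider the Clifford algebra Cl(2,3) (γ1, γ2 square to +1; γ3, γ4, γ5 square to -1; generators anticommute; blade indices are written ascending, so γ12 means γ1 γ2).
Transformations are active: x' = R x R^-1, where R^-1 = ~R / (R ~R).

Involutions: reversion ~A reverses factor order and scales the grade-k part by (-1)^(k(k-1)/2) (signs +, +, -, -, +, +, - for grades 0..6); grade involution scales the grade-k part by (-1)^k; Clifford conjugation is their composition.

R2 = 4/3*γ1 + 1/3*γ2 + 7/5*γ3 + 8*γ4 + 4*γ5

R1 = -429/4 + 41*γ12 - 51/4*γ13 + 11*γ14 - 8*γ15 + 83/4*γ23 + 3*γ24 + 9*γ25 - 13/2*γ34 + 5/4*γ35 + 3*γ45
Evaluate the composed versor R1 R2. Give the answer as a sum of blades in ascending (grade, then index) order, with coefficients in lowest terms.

Distribute over the terms of R2 (each basis-blade product reordered to ascending indices, repeated generators contracted through their squares):
R1 (4/3*γ1) = -143*γ1 - 164/3*γ2 + 17*γ3 - 44/3*γ4 + 32/3*γ5 + 83/3*γ123 + 4*γ124 + 12*γ125 - 26/3*γ134 + 5/3*γ135 + 4*γ145
R1 (1/3*γ2) = 41/3*γ1 - 143/4*γ2 - 83/12*γ3 - γ4 - 3*γ5 + 17/4*γ123 - 11/3*γ124 + 8/3*γ125 - 13/6*γ234 + 5/12*γ235 + γ245
R1 (7/5*γ3) = 357/20*γ1 - 581/20*γ2 - 3003/20*γ3 - 91/10*γ4 + 7/4*γ5 + 287/5*γ123 - 77/5*γ134 + 56/5*γ135 - 21/5*γ234 - 63/5*γ235 + 21/5*γ345
R1 (8*γ4) = -88*γ1 - 24*γ2 + 52*γ3 - 858*γ4 + 24*γ5 + 328*γ124 - 102*γ134 + 64*γ145 + 166*γ234 - 72*γ245 - 10*γ345
R1 (4*γ5) = 32*γ1 - 36*γ2 - 5*γ3 - 12*γ4 - 429*γ5 + 164*γ125 - 51*γ135 + 44*γ145 + 83*γ235 + 12*γ245 - 26*γ345
Summing the partial products and collecting blades:
Answer: -10049/60*γ1 - 2692/15*γ2 - 1396/15*γ3 - 26843/30*γ4 - 4747/12*γ5 + 5359/60*γ123 + 985/3*γ124 + 536/3*γ125 - 1891/15*γ134 - 572/15*γ135 + 112*γ145 + 4789/30*γ234 + 4249/60*γ235 - 59*γ245 - 159/5*γ345


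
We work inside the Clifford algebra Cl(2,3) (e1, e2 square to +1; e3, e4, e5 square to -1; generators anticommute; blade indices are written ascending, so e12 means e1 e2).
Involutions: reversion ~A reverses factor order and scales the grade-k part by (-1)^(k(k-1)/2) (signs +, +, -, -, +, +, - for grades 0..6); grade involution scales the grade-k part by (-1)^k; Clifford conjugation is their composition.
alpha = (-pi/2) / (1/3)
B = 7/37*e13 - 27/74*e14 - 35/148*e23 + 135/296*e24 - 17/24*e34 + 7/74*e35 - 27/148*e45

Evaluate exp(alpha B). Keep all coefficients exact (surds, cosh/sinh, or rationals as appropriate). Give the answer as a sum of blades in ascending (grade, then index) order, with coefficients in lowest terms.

B^2 term by term: the squares give (7/37)^2*(e13)^2 + (-27/74)^2*(e14)^2 + (-35/148)^2*(e23)^2 + (135/296)^2*(e24)^2 + (-17/24)^2*(e34)^2 + (7/74)^2*(e35)^2 + (-27/148)^2*(e45)^2 = 49/1369*(+1) + 729/5476*(+1) + 1225/21904*(+1) + 18225/87616*(+1) + 289/576*(-1) + 49/5476*(-1) + 729/21904*(-1) = -1/9 (each basis 2-blade squares to minus the product of its generators' squares); cross terms between blades sharing an index anticommute and cancel; the commuting (index-disjoint) pairs give grade-4 terms 2*c*c'*(blade product), which cancel blade by blade — e1234: -945/5476 + 945/5476 = 0; e1345: -189/2738 + 189/2738 = 0; e2345: 945/10952 - 945/10952 = 0 — confirming B is simple. So B^2 = -1/9.
B^2 = -1/9 — the negative square puts this in the circular regime; l = 1/3, alpha*l = -pi/2, so exp(alpha B) = cos(-pi/2) + (sin(-pi/2)/(1/3))*B = 0 + (-3)*B.
Answer: -21/37*e13 + 81/74*e14 + 105/148*e23 - 405/296*e24 + 17/8*e34 - 21/74*e35 + 81/148*e45


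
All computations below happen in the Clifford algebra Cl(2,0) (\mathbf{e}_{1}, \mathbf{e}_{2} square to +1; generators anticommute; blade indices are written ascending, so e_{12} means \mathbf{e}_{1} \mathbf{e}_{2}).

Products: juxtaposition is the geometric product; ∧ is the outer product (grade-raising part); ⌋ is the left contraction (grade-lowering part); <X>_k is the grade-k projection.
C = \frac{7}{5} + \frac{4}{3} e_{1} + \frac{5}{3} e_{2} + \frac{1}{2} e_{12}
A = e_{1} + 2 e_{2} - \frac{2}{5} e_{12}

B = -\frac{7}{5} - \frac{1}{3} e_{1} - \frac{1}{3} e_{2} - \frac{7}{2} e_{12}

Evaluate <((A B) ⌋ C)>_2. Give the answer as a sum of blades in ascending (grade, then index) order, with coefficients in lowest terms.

step 1: -\frac{12}{5} + \frac{86}{15} e_{1} - \frac{193}{30} e_{2} + \frac{67}{75} e_{12}
step 2: -\frac{1549}{225} + \frac{1}{60} e_{1} - \frac{17}{15} e_{2} - \frac{6}{5} e_{12}
step 3: -\frac{6}{5} e_{12}
Answer: -\frac{6}{5} e_{12}


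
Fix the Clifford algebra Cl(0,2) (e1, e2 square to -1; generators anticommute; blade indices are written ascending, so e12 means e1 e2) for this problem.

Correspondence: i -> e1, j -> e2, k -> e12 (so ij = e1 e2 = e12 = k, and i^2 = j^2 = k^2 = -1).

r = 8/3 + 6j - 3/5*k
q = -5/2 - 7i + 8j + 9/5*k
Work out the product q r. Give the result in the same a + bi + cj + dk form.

In blades: q = -5/2 - 7*e1 + 8*e2 + 9/5*e12, r = 8/3 + 6*e2 - 3/5*e12.
Distribute q over r term by term (generator squares from the signature, products reordered to ascending indices): (-5/2)*r = -20/3 - 15*e2 + 3/2*e12; (-7*e1)*r = -56/3*e1 - 21/5*e2 - 42*e12; (8*e2)*r = -48 - 24/5*e1 + 64/3*e2; (9/5*e12)*r = 27/25 - 54/5*e1 + 24/5*e12.
Sum: -4019/75 - 514/15*e1 + 32/15*e2 - 357/10*e12; translating back through the correspondence:
Answer: -4019/75 - 514/15*i + 32/15*j - 357/10*k


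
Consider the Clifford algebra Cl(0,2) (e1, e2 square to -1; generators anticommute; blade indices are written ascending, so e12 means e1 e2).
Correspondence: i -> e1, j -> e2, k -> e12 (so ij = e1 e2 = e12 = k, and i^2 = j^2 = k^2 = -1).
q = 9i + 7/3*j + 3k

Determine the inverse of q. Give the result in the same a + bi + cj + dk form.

In blades: q = 9*e1 + 7/3*e2 + 3*e12.
With qbar = -9*e1 - 7/3*e2 - 3*e12 (scalar fixed, mapped units negated), q qbar = 859/9 (the sum of squared coefficients), so q^-1 = qbar / (859/9) = -81/859*e1 - 21/859*e2 - 27/859*e12; translating back:
Answer: -81/859*i - 21/859*j - 27/859*k


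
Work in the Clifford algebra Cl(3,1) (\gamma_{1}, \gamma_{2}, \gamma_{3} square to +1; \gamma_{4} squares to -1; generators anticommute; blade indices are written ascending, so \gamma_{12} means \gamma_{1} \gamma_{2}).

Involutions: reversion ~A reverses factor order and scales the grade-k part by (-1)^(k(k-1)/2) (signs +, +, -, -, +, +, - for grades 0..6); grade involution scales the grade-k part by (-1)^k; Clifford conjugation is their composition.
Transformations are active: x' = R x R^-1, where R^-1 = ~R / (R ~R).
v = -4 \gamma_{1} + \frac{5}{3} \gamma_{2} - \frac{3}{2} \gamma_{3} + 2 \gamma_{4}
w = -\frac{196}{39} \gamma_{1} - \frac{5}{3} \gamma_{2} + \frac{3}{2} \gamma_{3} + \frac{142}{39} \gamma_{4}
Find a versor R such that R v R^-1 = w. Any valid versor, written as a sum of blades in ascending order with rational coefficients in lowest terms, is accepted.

The midline construction: v and w both square to \frac{613}{36}, so reflecting in their sum -\frac{352}{39} \gamma_{1} + \frac{220}{39} \gamma_{4} exchanges them.
Answer: -\frac{352}{39} \gamma_{1} + \frac{220}{39} \gamma_{4}


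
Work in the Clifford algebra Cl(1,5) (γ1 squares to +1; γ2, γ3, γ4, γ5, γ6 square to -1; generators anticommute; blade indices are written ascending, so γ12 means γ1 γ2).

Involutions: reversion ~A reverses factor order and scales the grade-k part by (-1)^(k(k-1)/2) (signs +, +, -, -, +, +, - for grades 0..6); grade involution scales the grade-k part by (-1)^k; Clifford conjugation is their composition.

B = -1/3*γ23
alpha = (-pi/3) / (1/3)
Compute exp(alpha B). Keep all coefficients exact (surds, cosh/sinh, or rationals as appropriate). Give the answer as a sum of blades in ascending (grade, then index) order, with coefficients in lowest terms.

B^2 = (-1/3)^2*(γ23)^2 = 1/9*(-1) = -1/9 (a basis 2-blade squares to minus the product of its generators' squares).
B^2 = -1/9 — a negative square means the series sums to a rotation: l = 1/3, alpha*l = -pi/3, so exp(alpha B) = cos(-pi/3) + (sin(-pi/3)/(1/3))*B = 1/2 + (-3*sqrt(3)/2)*B.
Answer: 1/2 + sqrt(3)/2*γ23


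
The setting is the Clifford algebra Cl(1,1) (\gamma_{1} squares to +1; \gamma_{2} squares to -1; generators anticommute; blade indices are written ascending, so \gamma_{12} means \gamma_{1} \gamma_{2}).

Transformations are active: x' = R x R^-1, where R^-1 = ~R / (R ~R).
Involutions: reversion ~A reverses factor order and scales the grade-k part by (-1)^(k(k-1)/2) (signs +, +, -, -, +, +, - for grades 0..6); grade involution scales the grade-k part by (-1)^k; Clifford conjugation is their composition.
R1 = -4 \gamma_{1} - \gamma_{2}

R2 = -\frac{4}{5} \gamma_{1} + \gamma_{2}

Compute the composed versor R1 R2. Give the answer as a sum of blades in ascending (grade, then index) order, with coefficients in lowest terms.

Distribute over the terms of R1 (each basis-blade product reordered to ascending indices, repeated generators contracted through their squares):
(-4 \gamma_{1}) R2 = \frac{16}{5} - 4 \gamma_{12}
(-\gamma_{2}) R2 = 1 - \frac{4}{5} \gamma_{12}
Summing the partial products and collecting blades:
Answer: \frac{21}{5} - \frac{24}{5} \gamma_{12}


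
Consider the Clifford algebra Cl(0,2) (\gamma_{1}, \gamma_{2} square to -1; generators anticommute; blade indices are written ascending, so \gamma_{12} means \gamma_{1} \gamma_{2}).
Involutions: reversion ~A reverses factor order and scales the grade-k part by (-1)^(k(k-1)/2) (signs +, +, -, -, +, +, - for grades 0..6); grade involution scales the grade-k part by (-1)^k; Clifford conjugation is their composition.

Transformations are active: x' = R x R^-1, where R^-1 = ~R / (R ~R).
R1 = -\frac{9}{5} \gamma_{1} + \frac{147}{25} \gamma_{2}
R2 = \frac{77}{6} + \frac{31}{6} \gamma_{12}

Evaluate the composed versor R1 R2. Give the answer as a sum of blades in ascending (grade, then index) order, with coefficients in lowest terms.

Distribute over the terms of R1 (each basis-blade product reordered to ascending indices, repeated generators contracted through their squares):
(-\frac{9}{5} \gamma_{1}) R2 = -\frac{231}{10} \gamma_{1} + \frac{93}{10} \gamma_{2}
(\frac{147}{25} \gamma_{2}) R2 = \frac{1519}{50} \gamma_{1} + \frac{3773}{50} \gamma_{2}
Summing the partial products and collecting blades:
Answer: \frac{182}{25} \gamma_{1} + \frac{2119}{25} \gamma_{2}


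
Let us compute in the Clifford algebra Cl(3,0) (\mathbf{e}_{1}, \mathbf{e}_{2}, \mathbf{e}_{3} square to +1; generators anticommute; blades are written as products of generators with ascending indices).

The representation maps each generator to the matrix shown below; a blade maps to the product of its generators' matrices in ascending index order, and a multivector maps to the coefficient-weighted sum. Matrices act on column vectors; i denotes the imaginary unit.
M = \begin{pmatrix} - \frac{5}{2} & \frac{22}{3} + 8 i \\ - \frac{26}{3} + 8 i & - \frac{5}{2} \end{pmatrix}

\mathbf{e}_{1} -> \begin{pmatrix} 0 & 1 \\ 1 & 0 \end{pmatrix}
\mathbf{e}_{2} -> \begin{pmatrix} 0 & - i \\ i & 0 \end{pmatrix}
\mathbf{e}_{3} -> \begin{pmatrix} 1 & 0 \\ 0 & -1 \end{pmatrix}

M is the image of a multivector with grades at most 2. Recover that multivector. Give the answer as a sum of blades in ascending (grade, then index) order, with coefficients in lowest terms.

Method: 1, rho(e_{1}), rho(e_{2}), rho(e_{3}) form a trace-orthogonal basis of the 2x2 complex matrices (tr(X Y) = 2 if X = Y, else 0), so M = m0*1 + m1*rho(e_{1}) + m2*rho(e_{2}) + m3*rho(e_{3}) with m0 = tr(M)/2 = - \frac{5}{2}, m1 = tr(M rho(e_{1}))/2 = - \frac{2}{3} + 8 i, m2 = tr(M rho(e_{2}))/2 = 8 i, m3 = tr(M rho(e_{3}))/2 = 0.
Multiplying table entries, the bivector images are rho(e_{1} e_{2}) = i*rho(e_{3}), rho(e_{1} e_{3}) = -i*rho(e_{2}), rho(e_{2} e_{3}) = i*rho(e_{1}); with real blade coefficients the real parts of m0..m3 are the coefficients of 1, e_{1}, e_{2}, e_{3} and the imaginary parts give the bivectors (e_{2} e_{3}: Im m1, e_{1} e_{3}: -Im m2, e_{1} e_{2}: Im m3).
Answer: -\frac{5}{2} - \frac{2}{3} e_{1} - 8 e_{1} e_{3} + 8 e_{2} e_{3}


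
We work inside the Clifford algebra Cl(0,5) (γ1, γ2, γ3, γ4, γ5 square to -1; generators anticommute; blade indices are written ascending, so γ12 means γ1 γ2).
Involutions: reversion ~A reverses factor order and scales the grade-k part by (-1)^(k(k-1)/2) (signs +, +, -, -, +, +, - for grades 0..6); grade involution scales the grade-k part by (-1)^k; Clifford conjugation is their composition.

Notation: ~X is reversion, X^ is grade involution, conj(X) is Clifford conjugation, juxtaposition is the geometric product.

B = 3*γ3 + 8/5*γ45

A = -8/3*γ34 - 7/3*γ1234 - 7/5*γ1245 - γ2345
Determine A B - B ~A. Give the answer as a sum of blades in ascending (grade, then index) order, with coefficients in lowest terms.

first term: -8*γ4 + 56/25*γ12 + 8/5*γ23 + 64/15*γ35 - 7*γ124 + 3*γ245 + 56/15*γ1235 - 21/5*γ12345
second term: -8*γ4 + 56/25*γ12 + 8/5*γ23 + 64/15*γ35 + 7*γ124 - 3*γ245 - 56/15*γ1235 - 21/5*γ12345
Answer: -14*γ124 + 6*γ245 + 112/15*γ1235


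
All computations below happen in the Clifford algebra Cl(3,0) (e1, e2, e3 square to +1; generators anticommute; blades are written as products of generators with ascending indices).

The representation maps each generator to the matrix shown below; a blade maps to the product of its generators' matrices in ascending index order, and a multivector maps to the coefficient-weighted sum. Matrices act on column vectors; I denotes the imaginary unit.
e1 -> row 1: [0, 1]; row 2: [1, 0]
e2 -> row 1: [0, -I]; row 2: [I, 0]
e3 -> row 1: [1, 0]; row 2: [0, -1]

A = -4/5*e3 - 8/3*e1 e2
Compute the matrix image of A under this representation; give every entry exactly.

Bivector images (products of the table entries): rho(e1 e2) = rho(e1)rho(e2) = row 1: [I, 0]; row 2: [0, -I].
M = (-4/5)*rho(e3) + (-8/3)*rho(e1 e2), summed entrywise:
Answer: row 1: [-4/5 - 8*I/3, 0]; row 2: [0, 4/5 + 8*I/3]


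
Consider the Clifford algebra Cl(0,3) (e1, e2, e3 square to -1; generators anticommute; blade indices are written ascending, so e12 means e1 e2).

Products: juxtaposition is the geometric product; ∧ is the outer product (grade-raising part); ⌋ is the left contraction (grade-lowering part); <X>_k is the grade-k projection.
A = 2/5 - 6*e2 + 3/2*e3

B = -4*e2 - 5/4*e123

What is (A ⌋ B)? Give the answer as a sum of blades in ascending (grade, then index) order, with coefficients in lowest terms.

step 1: -24 - 8/5*e2 + 15/8*e12 + 15/2*e13 - 1/2*e123
Answer: -24 - 8/5*e2 + 15/8*e12 + 15/2*e13 - 1/2*e123


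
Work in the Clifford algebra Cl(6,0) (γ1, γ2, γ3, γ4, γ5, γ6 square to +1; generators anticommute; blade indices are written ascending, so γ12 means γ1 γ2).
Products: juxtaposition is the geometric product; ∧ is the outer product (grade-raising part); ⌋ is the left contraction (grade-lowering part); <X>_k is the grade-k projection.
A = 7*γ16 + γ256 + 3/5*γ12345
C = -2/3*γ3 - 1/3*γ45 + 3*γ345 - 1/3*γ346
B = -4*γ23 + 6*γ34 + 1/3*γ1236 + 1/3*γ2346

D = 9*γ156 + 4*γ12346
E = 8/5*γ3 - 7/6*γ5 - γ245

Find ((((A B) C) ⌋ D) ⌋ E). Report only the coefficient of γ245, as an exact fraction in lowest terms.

step 1: -7/3*γ23 - 18/5*γ125 - 1/3*γ135 + 12/5*γ145 + 1/5*γ156 + 1/3*γ345 - 4*γ356 - 1/5*γ456 - 7/3*γ1234 - 28*γ1236 + 42*γ1346 + 6*γ23456
step 2: -1 + 74/5*γ1 + 14/9*γ2 + 1/9*γ3 - 1/15*γ6 - 36/5*γ13 - γ14 - 2/9*γ15 + 2*γ25 + 18*γ26 - 1/15*γ35 - 3/5*γ36 + 10/9*γ45 + 12*γ46 + 25/9*γ56 + 296/45*γ124 + 7*γ125 - 175/9*γ126 - 1/9*γ134 - 419/15*γ146 + 126*γ156 + 2*γ236 - 7*γ245 + 7/9*γ246 - 4/3*γ346 - 54/5*γ1234 - 73/45*γ1235 - 5/3*γ1345 - 3/5*γ1346 - 40/3*γ1356 + 1/9*γ1456 + 7/9*γ2345 + 4*γ2456 - 2/15*γ3456 + 84*γ12456 + 158/15*γ123456
step 3: -1134 - 25*γ1 + 12/5*γ2 - 206/5*γ6 + 16/3*γ12 + 28/9*γ13 - 8*γ14 - 3/5*γ15 + 1676/15*γ23 + 4/9*γ26 + 700/9*γ34 + 1184/45*γ36 + 666/5*γ56 - 48*γ123 - 12/5*γ124 - 72*γ134 - 9*γ156 + 4*γ236 - 144/5*γ246 - 4/15*γ1234 + 4/9*γ1246 - 56/9*γ1346 + 296/5*γ2346 - 4*γ12346
step 4: -9072/5*γ3 + 1323*γ5 - 12/5*γ45 + 1134*γ245
Answer: 1134


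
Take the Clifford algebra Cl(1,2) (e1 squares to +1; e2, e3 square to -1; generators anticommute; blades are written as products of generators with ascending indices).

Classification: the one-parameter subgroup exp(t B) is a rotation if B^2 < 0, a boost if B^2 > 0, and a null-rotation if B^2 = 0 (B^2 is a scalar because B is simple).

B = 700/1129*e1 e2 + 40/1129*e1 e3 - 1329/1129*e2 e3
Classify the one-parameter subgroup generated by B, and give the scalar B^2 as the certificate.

B^2 term by term: the squares give (700/1129)^2*(e1 e2)^2 + (40/1129)^2*(e1 e3)^2 + (-1329/1129)^2*(e2 e3)^2 = 490000/1274641*(+1) + 1600/1274641*(+1) + 1766241/1274641*(-1) = -1 (each basis 2-blade squares to minus the product of its generators' squares); cross terms between blades sharing an index anticommute and cancel. So B^2 = -1.
Answer: rotation, certificate B^2 = -1. B^2 = -1 is basis-independent, so its sign is the whole story.


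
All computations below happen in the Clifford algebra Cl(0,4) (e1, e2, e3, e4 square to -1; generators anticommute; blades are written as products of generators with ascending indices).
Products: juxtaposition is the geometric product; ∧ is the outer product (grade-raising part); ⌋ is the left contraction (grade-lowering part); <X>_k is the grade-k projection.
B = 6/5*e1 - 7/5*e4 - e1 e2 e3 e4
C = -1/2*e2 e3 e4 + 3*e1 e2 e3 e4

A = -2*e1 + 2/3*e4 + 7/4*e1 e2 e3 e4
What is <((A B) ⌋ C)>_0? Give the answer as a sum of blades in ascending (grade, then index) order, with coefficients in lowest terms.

step 1: 19/12 + 2*e1 e4 + 107/60*e1 e2 e3 + 1/10*e2 e3 e4
step 2: -1/20 - 3/10*e1 + 107/20*e4 - 6*e2 e3 - 19/24*e2 e3 e4 + 19/4*e1 e2 e3 e4
step 3: -1/20
Answer: -1/20


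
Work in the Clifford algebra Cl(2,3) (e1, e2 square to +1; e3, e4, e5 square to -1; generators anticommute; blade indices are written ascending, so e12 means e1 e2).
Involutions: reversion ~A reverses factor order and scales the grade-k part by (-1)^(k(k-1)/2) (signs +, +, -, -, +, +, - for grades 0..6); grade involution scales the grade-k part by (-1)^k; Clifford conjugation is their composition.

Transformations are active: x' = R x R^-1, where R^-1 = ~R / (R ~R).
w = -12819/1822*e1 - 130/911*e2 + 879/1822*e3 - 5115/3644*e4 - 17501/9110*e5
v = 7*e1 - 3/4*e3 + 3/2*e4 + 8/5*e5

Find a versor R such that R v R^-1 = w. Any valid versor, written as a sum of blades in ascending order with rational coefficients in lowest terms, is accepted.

The midline construction: v and w both square to 17451/400, so reflecting in their sum -65/1822*e1 - 130/911*e2 - 975/3644*e3 + 351/3644*e4 - 585/1822*e5 exchanges them.
Answer: -65/1822*e1 - 130/911*e2 - 975/3644*e3 + 351/3644*e4 - 585/1822*e5


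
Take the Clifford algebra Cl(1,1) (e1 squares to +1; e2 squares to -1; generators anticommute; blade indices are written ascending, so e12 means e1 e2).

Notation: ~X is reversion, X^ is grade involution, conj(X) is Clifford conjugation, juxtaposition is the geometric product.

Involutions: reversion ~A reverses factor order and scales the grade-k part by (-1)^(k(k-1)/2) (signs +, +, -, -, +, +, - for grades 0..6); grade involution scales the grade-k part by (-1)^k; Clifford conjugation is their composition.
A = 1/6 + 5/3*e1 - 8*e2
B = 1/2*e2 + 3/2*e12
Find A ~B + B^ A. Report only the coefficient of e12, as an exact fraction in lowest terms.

first term: 4 + 12*e1 - 29/12*e2 + 7/12*e12
second term: -4 + 12*e1 - 31/12*e2 + 13/12*e12
Answer: 5/3


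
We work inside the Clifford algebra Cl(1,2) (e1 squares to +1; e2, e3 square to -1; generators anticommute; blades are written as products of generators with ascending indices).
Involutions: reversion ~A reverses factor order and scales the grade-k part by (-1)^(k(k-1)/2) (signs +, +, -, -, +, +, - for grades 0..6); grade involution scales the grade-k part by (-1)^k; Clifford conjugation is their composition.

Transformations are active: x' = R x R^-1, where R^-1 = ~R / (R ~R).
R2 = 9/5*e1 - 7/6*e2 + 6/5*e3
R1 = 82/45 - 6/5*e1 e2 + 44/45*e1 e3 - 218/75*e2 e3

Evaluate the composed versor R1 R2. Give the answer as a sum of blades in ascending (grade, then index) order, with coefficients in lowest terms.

Distribute over the terms of R2 (each basis-blade product reordered to ascending indices, repeated generators contracted through their squares):
R1 (9/5*e1) = 82/25*e1 + 54/25*e2 - 44/25*e3 - 654/125*e1 e2 e3
R1 (-7/6*e2) = -7/5*e1 - 287/135*e2 + 763/225*e3 + 154/135*e1 e2 e3
R1 (6/5*e3) = -88/75*e1 + 436/125*e2 + 164/75*e3 - 36/25*e1 e2 e3
Summing the partial products and collecting blades:
Answer: 53/75*e1 + 11887/3375*e2 + 859/225*e3 - 18668/3375*e1 e2 e3


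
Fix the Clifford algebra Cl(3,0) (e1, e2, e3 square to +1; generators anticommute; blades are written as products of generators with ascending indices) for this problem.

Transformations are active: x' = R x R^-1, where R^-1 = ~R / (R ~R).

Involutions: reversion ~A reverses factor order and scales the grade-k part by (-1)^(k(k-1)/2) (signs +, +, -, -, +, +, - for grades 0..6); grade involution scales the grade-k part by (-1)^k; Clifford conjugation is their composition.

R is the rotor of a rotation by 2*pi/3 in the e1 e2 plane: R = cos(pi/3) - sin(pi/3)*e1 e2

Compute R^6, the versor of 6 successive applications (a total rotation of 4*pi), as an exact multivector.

The rotor phase is half the rotation angle and phases add under composition, so 6 steps in the e1 e2 plane accumulate phase 6*(pi/3) = 2*pi: R^6 = cos(2*pi) - sin(2*pi)*e1 e2.
cos(2*pi) = 1 and sin(2*pi) = 0, so R^6 = 1. The total rotation 4*pi is 2 full turns, so every vector returns to itself, yet the rotor is +1, back on the identity sheet (an even number of 2*pi turns).
Answer: 1


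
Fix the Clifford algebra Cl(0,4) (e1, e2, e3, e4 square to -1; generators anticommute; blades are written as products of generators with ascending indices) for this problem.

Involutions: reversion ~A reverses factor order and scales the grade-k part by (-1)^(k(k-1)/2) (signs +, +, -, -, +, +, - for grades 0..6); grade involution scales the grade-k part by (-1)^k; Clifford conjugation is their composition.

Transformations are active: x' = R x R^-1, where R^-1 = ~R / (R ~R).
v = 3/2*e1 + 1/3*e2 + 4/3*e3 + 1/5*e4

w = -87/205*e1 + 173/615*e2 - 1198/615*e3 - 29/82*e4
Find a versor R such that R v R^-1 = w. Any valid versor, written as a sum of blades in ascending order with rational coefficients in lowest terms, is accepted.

Reasoning: v^2 = w^2 = -3761/900 since conjugation preserves the quadratic form; R = v + w = 441/410*e1 + 126/205*e2 - 126/205*e3 - 63/410*e4 is then valid when invertible, keeping its own part and reversing (v - w)/2.
Answer: 441/410*e1 + 126/205*e2 - 126/205*e3 - 63/410*e4


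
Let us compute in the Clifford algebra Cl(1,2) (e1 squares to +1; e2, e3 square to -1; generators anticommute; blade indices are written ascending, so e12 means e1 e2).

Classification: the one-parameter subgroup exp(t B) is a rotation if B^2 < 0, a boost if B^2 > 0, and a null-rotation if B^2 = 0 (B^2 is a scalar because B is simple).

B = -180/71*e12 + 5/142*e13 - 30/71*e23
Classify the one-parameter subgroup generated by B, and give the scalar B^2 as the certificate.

B^2 term by term: the squares give (-180/71)^2*(e12)^2 + (5/142)^2*(e13)^2 + (-30/71)^2*(e23)^2 = 32400/5041*(+1) + 25/20164*(+1) + 900/5041*(-1) = 25/4 (each basis 2-blade squares to minus the product of its generators' squares); cross terms between blades sharing an index anticommute and cancel. So B^2 = 25/4.
Answer: boost, certificate B^2 = 25/4. Check the certificate: B^2 = 25/4, and that sign is decisive whatever form B takes.


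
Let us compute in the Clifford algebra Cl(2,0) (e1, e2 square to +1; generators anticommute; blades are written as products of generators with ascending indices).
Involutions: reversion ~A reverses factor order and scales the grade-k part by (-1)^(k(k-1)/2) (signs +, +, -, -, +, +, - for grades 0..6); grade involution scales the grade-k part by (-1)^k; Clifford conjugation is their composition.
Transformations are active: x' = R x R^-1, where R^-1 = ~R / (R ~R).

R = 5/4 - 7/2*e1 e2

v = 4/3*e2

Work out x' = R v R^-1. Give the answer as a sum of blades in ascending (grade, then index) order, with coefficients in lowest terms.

~R = 5/4 + 7/2*e1 e2, and R ~R = 221/16, so R^-1 = ~R / (221/16).
R v = -14/3*e1 + 5/3*e2
Answer: -560/663*e1 - 228/221*e2


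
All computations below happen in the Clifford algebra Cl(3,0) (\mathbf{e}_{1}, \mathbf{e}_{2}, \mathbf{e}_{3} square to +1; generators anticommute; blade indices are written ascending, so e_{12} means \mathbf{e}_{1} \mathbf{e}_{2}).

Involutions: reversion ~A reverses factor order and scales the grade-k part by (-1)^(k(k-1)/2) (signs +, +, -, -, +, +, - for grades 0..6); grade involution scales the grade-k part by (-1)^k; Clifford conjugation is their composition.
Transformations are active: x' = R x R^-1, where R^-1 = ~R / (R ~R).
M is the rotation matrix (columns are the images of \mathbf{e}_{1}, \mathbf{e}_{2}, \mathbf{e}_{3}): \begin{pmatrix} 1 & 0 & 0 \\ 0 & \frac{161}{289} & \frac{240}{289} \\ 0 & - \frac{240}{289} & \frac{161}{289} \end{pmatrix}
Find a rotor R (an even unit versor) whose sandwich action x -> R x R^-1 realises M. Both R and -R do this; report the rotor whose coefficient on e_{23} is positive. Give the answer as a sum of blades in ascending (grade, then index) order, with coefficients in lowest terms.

Method: write R = a + b12*e_{12} + b13*e_{13} + b23*e_{23} with a^2 + b12^2 + b13^2 + b23^2 = 1 (so R^-1 = ~R). Expanding the columns R e_j ~R gives tr M = 4a^2 - 1 and, from the antisymmetric part, M21 - M12 = -4a*b12, M13 - M31 = 4a*b13, M32 - M23 = -4a*b23.
Here tr M = \frac{611}{289}, so a^2 = (1 + tr M)/4 = \frac{225}{289} and a = ±\frac{15}{17}. Taking a = \frac{15}{17}: M21 - M12 = 0, M13 - M31 = 0, M32 - M23 = -\frac{480}{289}, giving b12 = 0, b13 = 0, b23 = \frac{8}{17}, i.e. R = \frac{15}{17} + \frac{8}{17} e_{23}.
Its e_{23} coefficient is already positive.
Answer: \frac{15}{17} + \frac{8}{17} e_{23}. Why the constraint matters: R and -R act identically through the sandwich — M has trace \frac{611}{289} either way — so only the sign condition on e_{23} picks one of the two preimages.


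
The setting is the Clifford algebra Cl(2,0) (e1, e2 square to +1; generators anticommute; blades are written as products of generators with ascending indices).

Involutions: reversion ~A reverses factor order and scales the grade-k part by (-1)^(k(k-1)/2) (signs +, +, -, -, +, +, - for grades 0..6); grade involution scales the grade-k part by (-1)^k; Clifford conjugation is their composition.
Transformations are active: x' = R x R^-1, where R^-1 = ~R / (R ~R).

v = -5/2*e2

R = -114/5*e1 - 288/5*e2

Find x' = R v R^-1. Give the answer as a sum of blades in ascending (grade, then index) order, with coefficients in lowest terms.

~R = -114/5*e1 - 288/5*e2, and R ~R = 19188/5, so R^-1 = ~R / (19188/5).
R v = 144 + 57*e1 e2
Answer: -912/533*e1 - 1943/1066*e2


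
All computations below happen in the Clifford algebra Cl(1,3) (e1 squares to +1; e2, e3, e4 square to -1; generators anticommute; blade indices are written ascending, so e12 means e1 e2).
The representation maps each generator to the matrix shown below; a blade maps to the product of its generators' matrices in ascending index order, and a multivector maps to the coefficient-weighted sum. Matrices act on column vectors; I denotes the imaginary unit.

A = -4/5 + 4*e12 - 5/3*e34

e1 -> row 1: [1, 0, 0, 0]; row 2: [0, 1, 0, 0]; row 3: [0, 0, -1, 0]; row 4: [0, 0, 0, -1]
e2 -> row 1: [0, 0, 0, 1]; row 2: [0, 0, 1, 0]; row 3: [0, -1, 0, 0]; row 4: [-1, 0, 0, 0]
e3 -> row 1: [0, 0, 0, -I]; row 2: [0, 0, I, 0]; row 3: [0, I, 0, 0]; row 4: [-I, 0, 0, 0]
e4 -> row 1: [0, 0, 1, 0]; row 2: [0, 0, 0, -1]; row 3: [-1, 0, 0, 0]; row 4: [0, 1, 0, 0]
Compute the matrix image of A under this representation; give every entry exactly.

Bivector images (products of the table entries): rho(e12) = rho(e1)rho(e2) = row 1: [0, 0, 0, 1]; row 2: [0, 0, 1, 0]; row 3: [0, 1, 0, 0]; row 4: [1, 0, 0, 0]; rho(e34) = rho(e3)rho(e4) = row 1: [0, -I, 0, 0]; row 2: [-I, 0, 0, 0]; row 3: [0, 0, 0, -I]; row 4: [0, 0, -I, 0].
M = (-4/5)*1 + (4)*rho(e12) + (-5/3)*rho(e34), summed entrywise (1 is the identity matrix):
Answer: row 1: [-4/5, 5*I/3, 0, 4]; row 2: [5*I/3, -4/5, 4, 0]; row 3: [0, 4, -4/5, 5*I/3]; row 4: [4, 0, 5*I/3, -4/5]


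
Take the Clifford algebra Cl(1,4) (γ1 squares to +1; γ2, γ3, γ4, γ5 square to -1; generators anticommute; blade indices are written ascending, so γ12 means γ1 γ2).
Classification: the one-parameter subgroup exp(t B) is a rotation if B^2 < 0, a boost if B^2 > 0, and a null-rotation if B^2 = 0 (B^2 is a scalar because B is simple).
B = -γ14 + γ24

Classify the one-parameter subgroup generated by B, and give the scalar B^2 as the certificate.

B^2 term by term: the squares give (-1)^2*(γ14)^2 + (1)^2*(γ24)^2 = 1*(+1) + 1*(-1) = 0 (each basis 2-blade squares to minus the product of its generators' squares); cross terms between blades sharing an index anticommute and cancel. So B^2 = 0.
Answer: null-rotation, certificate B^2 = 0. Because 0 is invariant under every versor sandwich, the classification follows from its sign alone.
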